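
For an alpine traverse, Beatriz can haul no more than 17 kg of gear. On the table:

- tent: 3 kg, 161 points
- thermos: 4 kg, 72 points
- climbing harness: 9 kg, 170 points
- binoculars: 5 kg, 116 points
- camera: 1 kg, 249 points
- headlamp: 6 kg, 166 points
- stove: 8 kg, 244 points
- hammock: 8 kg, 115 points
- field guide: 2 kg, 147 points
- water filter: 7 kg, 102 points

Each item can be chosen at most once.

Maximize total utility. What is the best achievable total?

839

By utility per kg: camera 249.00, field guide 73.50, tent 53.67 lead.
Filling by ratio: tent + camera + stove + field guide for 801, with 3 kg left unused.
The 8 kg tied up in stove is better spent on binoculars + headlamp — total rises to 839 (17 kg).
Runner-up camera + headlamp + stove + field guide tops out at 806.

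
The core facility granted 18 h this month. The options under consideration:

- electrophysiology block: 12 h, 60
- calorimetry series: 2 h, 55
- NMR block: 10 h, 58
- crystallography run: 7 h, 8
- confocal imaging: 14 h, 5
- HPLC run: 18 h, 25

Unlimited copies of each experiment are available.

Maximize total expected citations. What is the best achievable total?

495

Density check — calorimetry series 27.50, NMR block 5.80, electrophysiology block 5.00, HPLC run 1.39 are the best per h.
9×calorimetry series uses 18 of the 18 h and totals 495.
That's the maximum — no swap from here does better than 495.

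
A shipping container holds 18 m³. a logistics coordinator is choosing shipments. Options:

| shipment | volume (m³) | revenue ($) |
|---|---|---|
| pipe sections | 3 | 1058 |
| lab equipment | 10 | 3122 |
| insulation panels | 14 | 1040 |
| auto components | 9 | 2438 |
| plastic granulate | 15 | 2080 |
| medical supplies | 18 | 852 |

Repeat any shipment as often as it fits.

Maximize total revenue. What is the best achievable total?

Taking 6×pipe sections: 18 m³ used, 6348 in revenue.

6348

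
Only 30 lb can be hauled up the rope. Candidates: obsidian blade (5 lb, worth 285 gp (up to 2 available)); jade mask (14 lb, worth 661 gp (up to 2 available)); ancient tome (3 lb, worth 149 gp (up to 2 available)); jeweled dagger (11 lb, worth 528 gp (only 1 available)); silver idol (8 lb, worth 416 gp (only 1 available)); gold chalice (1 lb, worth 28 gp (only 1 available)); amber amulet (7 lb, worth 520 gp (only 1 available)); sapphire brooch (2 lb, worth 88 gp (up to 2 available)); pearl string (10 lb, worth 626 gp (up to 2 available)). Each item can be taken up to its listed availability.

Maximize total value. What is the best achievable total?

By value per lb: amber amulet 74.29, pearl string 62.60, obsidian blade 57.00, silver idol 52.00 lead.
Taking ancient tome + amber amulet + 2×pearl string: 30 lb used, 1921 in value.
Every other selection either busts 30 lb or exceeds an availability limit or fails to beat 1921.

1921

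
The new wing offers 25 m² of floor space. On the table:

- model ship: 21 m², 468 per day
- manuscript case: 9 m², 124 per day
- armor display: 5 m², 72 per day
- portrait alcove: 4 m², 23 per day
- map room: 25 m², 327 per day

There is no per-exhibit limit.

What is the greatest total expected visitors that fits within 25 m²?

491

Density check — model ship 22.29, armor display 14.40, manuscript case 13.78 are the best per m².
Model ship + portrait alcove uses 25 of the 25 m² and totals 491.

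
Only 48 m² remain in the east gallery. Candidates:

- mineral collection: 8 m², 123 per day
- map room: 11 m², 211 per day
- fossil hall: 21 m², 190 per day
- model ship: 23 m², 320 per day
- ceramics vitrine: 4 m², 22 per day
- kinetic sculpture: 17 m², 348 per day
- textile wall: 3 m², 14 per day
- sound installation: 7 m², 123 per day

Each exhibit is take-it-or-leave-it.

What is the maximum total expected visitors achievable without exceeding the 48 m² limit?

827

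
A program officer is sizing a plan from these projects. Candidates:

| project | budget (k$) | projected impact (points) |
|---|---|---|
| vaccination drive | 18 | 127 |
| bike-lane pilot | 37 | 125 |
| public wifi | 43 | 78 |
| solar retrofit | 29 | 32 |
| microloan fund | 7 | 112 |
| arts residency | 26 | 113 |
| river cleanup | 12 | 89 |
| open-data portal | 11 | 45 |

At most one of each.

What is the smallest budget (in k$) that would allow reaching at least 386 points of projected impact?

62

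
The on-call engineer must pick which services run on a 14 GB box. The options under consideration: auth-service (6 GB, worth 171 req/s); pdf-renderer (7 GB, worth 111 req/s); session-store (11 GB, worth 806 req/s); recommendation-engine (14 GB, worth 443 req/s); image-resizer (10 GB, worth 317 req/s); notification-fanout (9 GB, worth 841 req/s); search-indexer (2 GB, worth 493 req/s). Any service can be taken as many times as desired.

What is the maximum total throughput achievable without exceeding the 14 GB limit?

3451

Density check — search-indexer 246.50, notification-fanout 93.44, session-store 73.27, image-resizer 31.70 are the best per GB.
Taking 7×search-indexer: 14 GB used, 3451 in throughput.
Every other selection either busts 14 GB or fails to beat 3451.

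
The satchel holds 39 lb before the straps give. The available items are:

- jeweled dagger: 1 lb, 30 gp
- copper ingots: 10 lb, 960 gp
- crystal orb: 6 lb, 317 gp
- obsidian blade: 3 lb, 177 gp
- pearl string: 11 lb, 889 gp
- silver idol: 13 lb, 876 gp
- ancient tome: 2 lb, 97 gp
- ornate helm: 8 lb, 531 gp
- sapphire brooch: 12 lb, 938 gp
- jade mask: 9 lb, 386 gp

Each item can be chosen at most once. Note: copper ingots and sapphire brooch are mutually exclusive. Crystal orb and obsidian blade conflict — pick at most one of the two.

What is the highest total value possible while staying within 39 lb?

2999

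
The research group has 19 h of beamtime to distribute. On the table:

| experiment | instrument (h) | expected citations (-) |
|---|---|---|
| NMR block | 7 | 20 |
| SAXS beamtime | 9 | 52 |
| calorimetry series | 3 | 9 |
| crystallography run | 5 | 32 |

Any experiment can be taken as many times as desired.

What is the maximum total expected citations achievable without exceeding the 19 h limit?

By expected citations per h: crystallography run 6.40, SAXS beamtime 5.78, calorimetry series 3.00, NMR block 2.86 lead.
A density-first pass picks calorimetry series + 3×crystallography run — 105 at 18 h.
Dropping calorimetry series and crystallography run frees 8 h; slotting in SAXS beamtime (9 h) lifts the total to 116 at 19 h.
No other feasible combination exceeds 116.

116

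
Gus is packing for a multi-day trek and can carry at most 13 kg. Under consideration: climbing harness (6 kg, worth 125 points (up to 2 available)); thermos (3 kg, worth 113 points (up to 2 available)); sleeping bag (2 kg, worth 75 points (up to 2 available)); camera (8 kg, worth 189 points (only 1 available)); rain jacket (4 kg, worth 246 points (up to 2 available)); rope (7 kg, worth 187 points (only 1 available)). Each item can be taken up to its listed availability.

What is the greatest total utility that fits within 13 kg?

Density check — rain jacket 61.50, thermos 37.67, sleeping bag 37.50, rope 26.71 are the best per kg.
Thermos + sleeping bag + 2×rain jacket uses 13 of the 13 kg and totals 680.
That's the maximum — no swap from here does better than 680.

680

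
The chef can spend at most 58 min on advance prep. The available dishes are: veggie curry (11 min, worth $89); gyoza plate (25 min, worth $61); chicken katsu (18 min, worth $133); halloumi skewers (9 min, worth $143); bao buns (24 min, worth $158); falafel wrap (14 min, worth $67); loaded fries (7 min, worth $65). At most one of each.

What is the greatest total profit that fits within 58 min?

Density check — halloumi skewers 15.89, loaded fries 9.29, veggie curry 8.09 are the best per min.
The ratio heuristic lands on veggie curry + chicken katsu + halloumi skewers + loaded fries (430) but leaves 13 min idle.
Replace veggie curry with bao buns: the trade gains 69 net, giving 499 at 58 min.

499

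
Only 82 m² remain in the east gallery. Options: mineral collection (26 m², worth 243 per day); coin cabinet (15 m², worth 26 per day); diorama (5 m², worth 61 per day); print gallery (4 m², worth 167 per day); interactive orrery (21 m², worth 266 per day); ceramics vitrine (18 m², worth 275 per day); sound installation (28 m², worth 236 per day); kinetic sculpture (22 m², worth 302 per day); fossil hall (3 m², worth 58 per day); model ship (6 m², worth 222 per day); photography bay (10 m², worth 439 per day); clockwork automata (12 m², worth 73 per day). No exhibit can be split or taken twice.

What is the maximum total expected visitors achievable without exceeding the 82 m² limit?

1671

Filling by ratio: diorama + print gallery + ceramics vitrine + kinetic sculpture + fossil hall + model ship + photography bay + clockwork automata for 1597, with 2 m² left unused.
Dropping diorama and fossil hall and clockwork automata frees 20 m²; slotting in interactive orrery (21 m²) lifts the total to 1671 at 81 m².
The spare 1 m² is too small for any remaining exhibit, and no exchange beats 1671.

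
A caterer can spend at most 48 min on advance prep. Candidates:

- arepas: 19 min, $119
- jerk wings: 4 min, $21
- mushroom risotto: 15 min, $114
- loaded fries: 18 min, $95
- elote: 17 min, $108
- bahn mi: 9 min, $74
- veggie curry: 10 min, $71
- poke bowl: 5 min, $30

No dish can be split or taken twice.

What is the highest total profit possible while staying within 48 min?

By profit per min: bahn mi 8.22, mushroom risotto 7.60, veggie curry 7.10, elote 6.35 lead.
The ratio heuristic lands on jerk wings + mushroom risotto + bahn mi + veggie curry + poke bowl (310) but leaves 5 min idle.
The 14 min tied up in jerk wings and veggie curry is better spent on arepas — total rises to 337 (48 min).
An exhaustive check of the 256 subsets confirms 337.

337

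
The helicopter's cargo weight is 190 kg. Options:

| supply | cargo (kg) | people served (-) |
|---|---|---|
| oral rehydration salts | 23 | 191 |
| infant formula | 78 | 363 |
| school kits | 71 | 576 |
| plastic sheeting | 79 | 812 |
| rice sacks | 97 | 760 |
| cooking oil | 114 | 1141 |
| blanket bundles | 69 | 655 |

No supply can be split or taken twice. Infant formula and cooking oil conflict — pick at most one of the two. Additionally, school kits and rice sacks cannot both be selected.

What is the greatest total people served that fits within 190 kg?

1796

Greedy by ratio would take oral rehydration salts + plastic sheeting + blanket bundles: 171 kg used, total 1658.
Replace oral rehydration salts and plastic sheeting with cooking oil: the trade gains 138 net, giving 1796 at 183 kg.
The closest alternative, school kits + cooking oil, reaches only 1717.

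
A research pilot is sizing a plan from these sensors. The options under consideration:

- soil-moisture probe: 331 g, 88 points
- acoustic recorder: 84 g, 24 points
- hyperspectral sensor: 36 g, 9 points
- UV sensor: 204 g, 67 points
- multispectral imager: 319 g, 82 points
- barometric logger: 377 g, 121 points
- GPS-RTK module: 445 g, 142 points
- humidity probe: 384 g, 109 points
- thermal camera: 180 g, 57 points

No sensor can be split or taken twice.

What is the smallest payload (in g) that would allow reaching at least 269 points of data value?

845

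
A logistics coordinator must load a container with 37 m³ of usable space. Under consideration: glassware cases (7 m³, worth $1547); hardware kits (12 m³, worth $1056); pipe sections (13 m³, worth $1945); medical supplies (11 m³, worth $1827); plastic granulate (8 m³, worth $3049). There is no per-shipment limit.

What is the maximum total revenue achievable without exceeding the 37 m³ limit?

Best packing: 4×plastic granulate — 32 m³, 12196 total.
Nothing else within 37 m³ beats 12196.

12196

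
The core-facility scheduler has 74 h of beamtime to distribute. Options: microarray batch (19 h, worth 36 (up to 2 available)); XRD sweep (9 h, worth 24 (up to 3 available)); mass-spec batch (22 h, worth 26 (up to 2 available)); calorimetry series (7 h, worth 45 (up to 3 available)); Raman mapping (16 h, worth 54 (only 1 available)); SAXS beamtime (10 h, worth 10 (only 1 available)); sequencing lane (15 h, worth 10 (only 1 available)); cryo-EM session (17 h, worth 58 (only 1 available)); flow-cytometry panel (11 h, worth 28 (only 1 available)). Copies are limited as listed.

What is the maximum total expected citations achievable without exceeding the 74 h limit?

299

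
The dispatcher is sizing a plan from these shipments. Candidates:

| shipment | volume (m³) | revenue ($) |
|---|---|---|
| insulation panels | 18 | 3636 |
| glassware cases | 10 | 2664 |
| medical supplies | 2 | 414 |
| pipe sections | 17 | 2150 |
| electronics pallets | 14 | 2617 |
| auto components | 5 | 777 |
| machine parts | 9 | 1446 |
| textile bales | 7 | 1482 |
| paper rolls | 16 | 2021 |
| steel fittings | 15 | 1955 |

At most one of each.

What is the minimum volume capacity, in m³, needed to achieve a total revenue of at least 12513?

Need the lightest bundle worth ≥ 12513.
insulation panels + glassware cases + electronics pallets + auto components + machine parts + textile bales: 12622 revenue at 63 m³.
Below 63 m³ the best achievable stays under 12513.

63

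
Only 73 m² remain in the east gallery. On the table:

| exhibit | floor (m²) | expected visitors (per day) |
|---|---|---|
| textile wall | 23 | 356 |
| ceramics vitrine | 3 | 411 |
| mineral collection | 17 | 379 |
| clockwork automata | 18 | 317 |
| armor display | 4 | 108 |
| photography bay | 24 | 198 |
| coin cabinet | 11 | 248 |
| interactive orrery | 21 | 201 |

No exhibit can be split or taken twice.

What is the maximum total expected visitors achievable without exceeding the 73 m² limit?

Density check — ceramics vitrine 137.00, armor display 27.00, coin cabinet 22.55 are the best per m².
Taking the top-ratio exhibits first gives ceramics vitrine + mineral collection + clockwork automata + armor display + coin cabinet for 1463 (53 m²).
Replace armor display with textile wall: the trade gains 248 net, giving 1711 at 72 m².

1711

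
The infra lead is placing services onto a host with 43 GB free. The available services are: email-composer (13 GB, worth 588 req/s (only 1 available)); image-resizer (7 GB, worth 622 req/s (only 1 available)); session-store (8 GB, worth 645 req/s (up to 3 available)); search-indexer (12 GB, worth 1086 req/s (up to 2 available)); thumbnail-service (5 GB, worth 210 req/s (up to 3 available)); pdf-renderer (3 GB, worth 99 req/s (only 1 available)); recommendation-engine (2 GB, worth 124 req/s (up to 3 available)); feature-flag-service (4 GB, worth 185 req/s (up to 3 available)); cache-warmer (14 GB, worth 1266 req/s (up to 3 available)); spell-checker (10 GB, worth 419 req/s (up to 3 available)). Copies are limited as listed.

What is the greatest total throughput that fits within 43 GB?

3799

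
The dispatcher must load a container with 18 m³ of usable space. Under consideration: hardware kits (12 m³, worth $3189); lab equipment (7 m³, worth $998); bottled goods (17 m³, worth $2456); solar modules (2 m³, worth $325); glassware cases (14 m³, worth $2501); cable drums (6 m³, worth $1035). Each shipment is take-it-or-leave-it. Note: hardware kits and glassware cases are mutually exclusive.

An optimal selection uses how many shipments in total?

2

Optimal total is 4224.
For example hardware kits + cable drums achieves it, using 18 m³.
All optima have 2 shipments.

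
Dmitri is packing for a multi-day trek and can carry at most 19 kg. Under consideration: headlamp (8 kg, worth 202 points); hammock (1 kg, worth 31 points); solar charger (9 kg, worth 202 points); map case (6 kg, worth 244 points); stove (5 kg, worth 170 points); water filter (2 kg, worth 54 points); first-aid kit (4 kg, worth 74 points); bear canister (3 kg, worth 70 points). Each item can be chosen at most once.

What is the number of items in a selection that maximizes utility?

3

Best achievable utility is 616.
One optimal bundle: headlamp + map case + stove (19 kg).
All optima have 3 items.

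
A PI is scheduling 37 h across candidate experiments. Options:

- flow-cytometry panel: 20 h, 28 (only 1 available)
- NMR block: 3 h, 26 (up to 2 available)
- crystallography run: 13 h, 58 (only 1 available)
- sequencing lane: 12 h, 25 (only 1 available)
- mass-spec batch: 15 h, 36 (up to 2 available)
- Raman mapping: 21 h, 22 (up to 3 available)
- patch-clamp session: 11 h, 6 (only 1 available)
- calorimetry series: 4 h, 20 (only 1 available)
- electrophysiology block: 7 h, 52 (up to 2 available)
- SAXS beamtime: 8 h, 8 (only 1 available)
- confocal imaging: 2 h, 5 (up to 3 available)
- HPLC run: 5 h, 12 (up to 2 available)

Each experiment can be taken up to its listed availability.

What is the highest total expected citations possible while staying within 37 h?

234

Density check — NMR block 8.67, electrophysiology block 7.43, calorimetry series 5.00, crystallography run 4.46 are the best per h.
2×NMR block + crystallography run + calorimetry series + 2×electrophysiology block uses 37 of the 37 h and totals 234.
No other feasible combination exceeds 234.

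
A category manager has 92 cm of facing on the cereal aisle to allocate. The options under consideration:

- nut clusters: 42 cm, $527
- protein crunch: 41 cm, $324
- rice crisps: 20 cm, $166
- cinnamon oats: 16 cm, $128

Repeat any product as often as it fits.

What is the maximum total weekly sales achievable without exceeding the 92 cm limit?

1054

Ranking by ratio (weekly sales/cm): nut clusters 12.55, rice crisps 8.30, cinnamon oats 8.00, protein crunch 7.90.
Taking 2×nut clusters: 84 cm used, 1054 in weekly sales.
No other feasible combination exceeds 1054.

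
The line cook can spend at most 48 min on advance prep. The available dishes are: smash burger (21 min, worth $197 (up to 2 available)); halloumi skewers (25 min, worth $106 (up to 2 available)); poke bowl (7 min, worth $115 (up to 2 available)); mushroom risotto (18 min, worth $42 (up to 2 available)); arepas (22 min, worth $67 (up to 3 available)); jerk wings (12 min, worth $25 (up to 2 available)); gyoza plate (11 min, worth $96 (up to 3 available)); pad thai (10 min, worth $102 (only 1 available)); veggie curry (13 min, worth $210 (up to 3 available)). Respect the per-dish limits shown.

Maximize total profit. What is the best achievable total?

745

By profit per min: poke bowl 16.43, veggie curry 16.15, pad thai 10.20, smash burger 9.38 lead.
A density-first pass picks 2×poke bowl + 2×veggie curry — 650 at 40 min.
Replace poke bowl with veggie curry: the trade gains 95 net, giving 745 at 46 min.
Nothing else within 48 min beats 745.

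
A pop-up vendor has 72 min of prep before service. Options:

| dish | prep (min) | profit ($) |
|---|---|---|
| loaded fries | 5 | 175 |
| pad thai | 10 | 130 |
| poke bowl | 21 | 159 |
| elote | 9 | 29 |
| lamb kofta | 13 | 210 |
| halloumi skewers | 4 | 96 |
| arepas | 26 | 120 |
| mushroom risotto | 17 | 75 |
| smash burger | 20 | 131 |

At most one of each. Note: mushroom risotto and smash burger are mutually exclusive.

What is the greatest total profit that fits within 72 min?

845

By profit per min: loaded fries 35.00, halloumi skewers 24.00, lamb kofta 16.15 lead.
Loaded fries + pad thai + poke bowl + lamb kofta + halloumi skewers + mushroom risotto uses 70 of the 72 min and totals 845.
That's the maximum — no feasible swap from here does better than 845.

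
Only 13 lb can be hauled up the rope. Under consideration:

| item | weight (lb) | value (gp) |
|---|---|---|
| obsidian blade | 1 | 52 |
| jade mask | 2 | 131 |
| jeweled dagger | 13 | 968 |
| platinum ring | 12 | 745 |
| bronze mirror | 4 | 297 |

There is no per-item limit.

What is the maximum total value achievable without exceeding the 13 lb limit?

Jeweled dagger uses 13 of the 13 lb and totals 968.
Nothing else within 13 lb beats 968.

968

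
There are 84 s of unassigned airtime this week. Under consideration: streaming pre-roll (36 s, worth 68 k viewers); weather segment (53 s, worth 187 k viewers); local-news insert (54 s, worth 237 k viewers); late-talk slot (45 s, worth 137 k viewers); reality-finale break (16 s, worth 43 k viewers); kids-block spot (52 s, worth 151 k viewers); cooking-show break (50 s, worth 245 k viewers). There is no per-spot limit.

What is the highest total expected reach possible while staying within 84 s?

331

The ratio ordering already packs tightly: 2×reality-finale break + cooking-show break, 82 s, 331.
The spare 2 s is too small for any remaining spot, and no exchange beats 331.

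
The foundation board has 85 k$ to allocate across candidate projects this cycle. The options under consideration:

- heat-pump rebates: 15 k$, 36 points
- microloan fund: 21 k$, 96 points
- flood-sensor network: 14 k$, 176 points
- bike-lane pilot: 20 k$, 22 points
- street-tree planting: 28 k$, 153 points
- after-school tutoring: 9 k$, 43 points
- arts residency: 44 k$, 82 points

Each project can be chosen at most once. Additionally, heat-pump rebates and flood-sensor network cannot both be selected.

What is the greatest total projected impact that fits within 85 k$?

The ratio ordering already packs tightly: microloan fund + flood-sensor network + street-tree planting + after-school tutoring, 72 k$, 468.
Runner-up microloan fund + flood-sensor network + bike-lane pilot + street-tree planting tops out at 447.

468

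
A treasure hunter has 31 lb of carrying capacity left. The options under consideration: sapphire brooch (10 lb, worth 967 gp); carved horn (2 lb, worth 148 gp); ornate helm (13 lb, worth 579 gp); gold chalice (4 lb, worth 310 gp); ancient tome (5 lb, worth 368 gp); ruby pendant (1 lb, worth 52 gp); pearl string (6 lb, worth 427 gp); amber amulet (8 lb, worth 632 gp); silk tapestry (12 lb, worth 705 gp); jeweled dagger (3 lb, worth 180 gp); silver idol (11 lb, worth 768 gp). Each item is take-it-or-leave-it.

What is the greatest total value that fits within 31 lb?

2542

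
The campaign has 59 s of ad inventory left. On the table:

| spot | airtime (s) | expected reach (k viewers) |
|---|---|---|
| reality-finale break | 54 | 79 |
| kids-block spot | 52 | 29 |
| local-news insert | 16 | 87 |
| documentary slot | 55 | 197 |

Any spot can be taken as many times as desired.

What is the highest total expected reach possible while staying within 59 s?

Taking 3×local-news insert: 48 s used, 261 in expected reach.
That's the maximum — no swap from here does better than 261.

261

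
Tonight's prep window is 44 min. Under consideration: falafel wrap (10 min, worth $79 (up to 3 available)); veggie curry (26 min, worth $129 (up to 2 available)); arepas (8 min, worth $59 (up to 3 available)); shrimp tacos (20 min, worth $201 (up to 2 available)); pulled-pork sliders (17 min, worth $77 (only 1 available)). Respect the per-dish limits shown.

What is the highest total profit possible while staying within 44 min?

2×shrimp tacos uses 40 of the 44 min and totals 402.
The spare 4 min is too small for any remaining dish, and no exchange beats 402.

402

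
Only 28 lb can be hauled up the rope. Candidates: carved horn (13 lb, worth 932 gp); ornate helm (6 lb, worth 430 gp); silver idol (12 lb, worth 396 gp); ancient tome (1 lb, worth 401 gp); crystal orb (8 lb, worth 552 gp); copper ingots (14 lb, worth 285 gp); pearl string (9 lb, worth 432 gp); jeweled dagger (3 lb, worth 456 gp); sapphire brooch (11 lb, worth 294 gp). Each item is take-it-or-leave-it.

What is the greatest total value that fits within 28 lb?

2341

Greedy by ratio would take carved horn + ornate helm + ancient tome + jeweled dagger: 23 lb used, total 2219.
Replace ornate helm with crystal orb: the trade gains 122 net, giving 2341 at 25 lb.
The closest alternative, carved horn + ornate helm + ancient tome + crystal orb, reaches only 2315.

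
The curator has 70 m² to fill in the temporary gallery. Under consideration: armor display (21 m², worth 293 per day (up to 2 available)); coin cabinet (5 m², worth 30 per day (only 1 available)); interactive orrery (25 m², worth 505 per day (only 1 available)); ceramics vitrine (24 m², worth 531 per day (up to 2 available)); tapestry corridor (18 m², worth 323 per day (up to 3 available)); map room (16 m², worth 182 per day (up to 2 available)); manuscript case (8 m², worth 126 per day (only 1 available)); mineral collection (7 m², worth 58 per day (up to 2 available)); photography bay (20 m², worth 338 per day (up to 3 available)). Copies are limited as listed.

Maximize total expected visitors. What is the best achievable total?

1400

The ratio heuristic lands on 2×ceramics vitrine + tapestry corridor (1385) but leaves 4 m² idle.
Replace tapestry corridor with photography bay: the trade gains 15 net, giving 1400 at 68 m².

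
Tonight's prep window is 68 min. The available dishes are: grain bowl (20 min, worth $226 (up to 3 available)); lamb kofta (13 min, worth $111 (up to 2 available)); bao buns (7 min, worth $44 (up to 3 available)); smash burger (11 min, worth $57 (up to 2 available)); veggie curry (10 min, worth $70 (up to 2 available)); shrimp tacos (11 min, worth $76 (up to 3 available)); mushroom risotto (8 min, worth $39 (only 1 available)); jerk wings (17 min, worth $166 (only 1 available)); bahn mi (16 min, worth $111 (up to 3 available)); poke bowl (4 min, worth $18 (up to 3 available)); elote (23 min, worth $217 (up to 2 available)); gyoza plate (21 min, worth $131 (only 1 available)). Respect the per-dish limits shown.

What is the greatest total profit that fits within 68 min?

Taking 3×grain bowl + bao buns: 67 min used, 722 in profit.
Every other selection either busts 68 min or exceeds an availability limit or fails to beat 722.

722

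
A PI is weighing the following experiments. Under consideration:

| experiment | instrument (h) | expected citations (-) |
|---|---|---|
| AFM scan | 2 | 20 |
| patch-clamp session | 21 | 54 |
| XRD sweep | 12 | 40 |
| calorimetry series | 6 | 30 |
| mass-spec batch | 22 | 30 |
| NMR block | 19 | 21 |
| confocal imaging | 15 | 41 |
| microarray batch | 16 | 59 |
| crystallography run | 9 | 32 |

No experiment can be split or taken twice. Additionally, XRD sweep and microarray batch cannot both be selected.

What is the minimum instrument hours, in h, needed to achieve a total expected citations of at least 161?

44

Look for the lowest-instrument combination reaching 161.
Taking AFM scan + XRD sweep + calorimetry series + confocal imaging + crystallography run gives 163 (≥ 161) for 44 h.
Any bundle with less than 44 h falls short of 161.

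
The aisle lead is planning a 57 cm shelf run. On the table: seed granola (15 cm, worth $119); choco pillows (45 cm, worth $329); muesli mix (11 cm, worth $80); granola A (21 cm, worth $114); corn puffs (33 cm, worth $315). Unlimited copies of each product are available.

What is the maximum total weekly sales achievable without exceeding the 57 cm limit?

Density check — corn puffs 9.55, seed granola 7.93, choco pillows 7.31 are the best per cm.
The ratio heuristic lands on seed granola + corn puffs (434) but leaves 9 cm idle.
Replace seed granola with 2×muesli mix: the trade gains 41 net, giving 475 at 55 cm.
Nothing else within 57 cm beats 475.

475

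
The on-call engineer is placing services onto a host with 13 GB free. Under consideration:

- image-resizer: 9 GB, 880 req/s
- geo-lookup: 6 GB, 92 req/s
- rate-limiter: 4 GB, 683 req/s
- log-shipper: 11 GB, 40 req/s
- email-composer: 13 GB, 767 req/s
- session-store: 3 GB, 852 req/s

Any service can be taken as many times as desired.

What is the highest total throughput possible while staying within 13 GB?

3408

The ratio ordering already packs tightly: 4×session-store, 12 GB, 3408.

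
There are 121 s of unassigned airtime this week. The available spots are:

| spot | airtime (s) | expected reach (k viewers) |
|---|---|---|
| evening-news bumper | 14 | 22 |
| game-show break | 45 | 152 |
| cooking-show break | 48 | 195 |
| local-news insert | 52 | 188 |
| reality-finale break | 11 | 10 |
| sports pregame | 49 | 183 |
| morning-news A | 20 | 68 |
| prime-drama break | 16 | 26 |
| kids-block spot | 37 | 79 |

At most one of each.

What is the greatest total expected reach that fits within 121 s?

The ratio heuristic lands on cooking-show break + sports pregame + morning-news A (446) but leaves 4 s idle.
The 49 s tied up in sports pregame is better spent on local-news insert — total rises to 451 (120 s).

451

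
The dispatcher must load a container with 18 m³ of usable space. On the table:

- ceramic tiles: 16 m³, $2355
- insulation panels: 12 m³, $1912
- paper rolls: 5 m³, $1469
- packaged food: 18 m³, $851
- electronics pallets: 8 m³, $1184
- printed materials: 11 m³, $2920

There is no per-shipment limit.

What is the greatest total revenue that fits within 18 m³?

Ranking by ratio (revenue/m³): paper rolls 293.80, printed materials 265.45, insulation panels 159.33.
3×paper rolls uses 15 of the 18 m³ and totals 4407.
That's the maximum — no swap from here does better than 4407.

4407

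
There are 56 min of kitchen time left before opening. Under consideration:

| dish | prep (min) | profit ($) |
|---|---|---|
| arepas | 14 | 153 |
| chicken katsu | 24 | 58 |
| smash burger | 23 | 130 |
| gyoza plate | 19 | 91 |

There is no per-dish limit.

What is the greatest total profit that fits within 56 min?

612

Taking 4×arepas: 56 min used, 612 in profit.
That's the maximum — no swap from here does better than 612.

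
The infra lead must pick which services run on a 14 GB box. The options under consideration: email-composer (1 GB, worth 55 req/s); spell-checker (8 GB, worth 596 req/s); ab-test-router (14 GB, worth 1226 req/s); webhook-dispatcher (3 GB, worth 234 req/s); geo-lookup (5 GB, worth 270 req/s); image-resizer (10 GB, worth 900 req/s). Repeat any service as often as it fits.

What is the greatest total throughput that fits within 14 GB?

Greedy by ratio would take email-composer + webhook-dispatcher + image-resizer: 14 GB used, total 1189.
The 14 GB tied up in email-composer and webhook-dispatcher and image-resizer is better spent on ab-test-router — total rises to 1226 (14 GB).

1226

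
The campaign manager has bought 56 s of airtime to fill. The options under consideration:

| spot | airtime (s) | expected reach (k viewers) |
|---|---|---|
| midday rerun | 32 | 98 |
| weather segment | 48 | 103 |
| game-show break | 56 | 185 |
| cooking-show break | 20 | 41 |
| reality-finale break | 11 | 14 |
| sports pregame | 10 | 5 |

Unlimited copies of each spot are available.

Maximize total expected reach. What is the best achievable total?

185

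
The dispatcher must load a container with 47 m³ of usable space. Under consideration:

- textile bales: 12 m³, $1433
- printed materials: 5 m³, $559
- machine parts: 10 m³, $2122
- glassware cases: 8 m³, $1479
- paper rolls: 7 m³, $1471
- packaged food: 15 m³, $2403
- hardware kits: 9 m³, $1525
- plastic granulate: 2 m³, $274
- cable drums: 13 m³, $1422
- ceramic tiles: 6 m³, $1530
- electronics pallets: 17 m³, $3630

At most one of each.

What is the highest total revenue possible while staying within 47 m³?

9635

Taking the top-ratio shipments first gives printed materials + machine parts + paper rolls + plastic granulate + ceramic tiles + electronics pallets for 9586 (47 m³).
Reworking the packing: glassware cases + paper rolls + hardware kits + ceramic tiles + electronics pallets uses 47 m³ and improves the total to 9635.
The closest alternative, printed materials + machine parts + paper rolls + plastic granulate + ceramic tiles + electronics pallets, reaches only 9586.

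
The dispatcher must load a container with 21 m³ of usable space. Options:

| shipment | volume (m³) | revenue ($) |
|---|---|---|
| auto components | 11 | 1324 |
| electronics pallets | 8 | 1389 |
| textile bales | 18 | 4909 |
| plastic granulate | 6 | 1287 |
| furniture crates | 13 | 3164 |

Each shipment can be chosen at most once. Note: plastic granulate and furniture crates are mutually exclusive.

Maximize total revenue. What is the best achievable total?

Textile bales uses 18 of the 21 m³ and totals 4909.
An exhaustive check of the 32 subsets confirms 4909.

4909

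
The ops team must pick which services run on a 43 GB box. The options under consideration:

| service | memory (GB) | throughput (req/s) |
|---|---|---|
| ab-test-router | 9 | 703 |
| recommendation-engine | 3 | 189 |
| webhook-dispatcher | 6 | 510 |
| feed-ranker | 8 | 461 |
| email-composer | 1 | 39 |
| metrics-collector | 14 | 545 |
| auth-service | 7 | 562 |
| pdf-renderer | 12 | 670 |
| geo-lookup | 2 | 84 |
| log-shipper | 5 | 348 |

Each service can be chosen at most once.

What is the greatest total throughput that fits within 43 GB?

The ratio heuristic lands on ab-test-router + recommendation-engine + webhook-dispatcher + feed-ranker + email-composer + auth-service + geo-lookup + log-shipper (2896) but leaves 2 GB idle.
Replace feed-ranker and geo-lookup with pdf-renderer: the trade gains 125 net, giving 3021 at 43 GB.

3021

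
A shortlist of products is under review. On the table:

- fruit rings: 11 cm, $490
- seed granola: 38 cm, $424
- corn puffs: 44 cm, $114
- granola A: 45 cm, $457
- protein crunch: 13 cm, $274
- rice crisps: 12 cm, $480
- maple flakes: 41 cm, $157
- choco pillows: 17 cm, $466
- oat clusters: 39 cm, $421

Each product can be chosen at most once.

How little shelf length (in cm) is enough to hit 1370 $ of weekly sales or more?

40

Minimise cm subject to total weekly sales ≥ 1370.
Taking fruit rings + rice crisps + choco pillows gives 1436 (≥ 1370) for 40 cm.
Any bundle with less than 40 cm falls short of 1370.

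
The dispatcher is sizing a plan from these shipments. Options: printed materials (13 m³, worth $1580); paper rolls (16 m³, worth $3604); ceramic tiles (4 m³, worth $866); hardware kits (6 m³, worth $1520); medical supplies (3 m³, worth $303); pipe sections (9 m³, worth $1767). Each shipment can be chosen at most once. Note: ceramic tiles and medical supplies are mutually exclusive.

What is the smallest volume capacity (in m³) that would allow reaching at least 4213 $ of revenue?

20

Look for the lowest-volume combination reaching 4213.
paper rolls + ceramic tiles reaches 4470 using 20 m³.
No combination under 20 m³ hits 4213.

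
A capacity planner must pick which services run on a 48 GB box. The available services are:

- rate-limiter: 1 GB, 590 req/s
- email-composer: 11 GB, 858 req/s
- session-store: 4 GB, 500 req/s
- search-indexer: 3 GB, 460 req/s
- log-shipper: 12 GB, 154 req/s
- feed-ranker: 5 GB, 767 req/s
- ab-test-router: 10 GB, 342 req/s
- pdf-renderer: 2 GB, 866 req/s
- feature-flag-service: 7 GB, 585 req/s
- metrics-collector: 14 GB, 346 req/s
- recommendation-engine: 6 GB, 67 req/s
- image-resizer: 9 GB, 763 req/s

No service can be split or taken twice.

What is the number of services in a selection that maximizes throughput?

9

Optimal total is 5456.
One optimal bundle: rate-limiter + email-composer + session-store + search-indexer + feed-ranker + pdf-renderer + feature-flag-service + recommendation-engine + image-resizer (48 GB).
Any selection reaching 5456 contains exactly 9 services.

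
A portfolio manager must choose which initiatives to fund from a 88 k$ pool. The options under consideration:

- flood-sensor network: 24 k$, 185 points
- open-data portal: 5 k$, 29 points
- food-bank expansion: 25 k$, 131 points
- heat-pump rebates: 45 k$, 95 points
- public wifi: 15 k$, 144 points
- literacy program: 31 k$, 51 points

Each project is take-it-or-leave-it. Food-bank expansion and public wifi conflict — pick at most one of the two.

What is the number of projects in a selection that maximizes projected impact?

Best achievable projected impact is 424.
One optimal bundle: flood-sensor network + heat-pump rebates + public wifi (84 k$).
Any selection reaching 424 contains exactly 3 projects.

3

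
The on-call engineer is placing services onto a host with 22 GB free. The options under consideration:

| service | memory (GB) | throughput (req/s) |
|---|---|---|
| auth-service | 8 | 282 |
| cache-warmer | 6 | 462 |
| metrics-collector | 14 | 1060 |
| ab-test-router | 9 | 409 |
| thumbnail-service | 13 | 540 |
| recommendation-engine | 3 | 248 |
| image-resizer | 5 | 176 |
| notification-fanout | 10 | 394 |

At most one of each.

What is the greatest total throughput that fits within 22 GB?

A density-first pass picks cache-warmer + ab-test-router + recommendation-engine — 1119 at 18 GB.
The 12 GB tied up in ab-test-router and recommendation-engine is better spent on metrics-collector — total rises to 1522 (20 GB).

1522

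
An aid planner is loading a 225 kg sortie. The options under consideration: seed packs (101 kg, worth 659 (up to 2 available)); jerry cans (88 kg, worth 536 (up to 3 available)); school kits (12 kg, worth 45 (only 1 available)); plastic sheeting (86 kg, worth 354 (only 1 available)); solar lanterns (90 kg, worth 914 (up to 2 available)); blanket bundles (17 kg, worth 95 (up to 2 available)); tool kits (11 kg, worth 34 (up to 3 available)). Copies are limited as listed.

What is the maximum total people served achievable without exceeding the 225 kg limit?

Taking 2×solar lanterns + 2×blanket bundles + tool kits: 225 kg used, 2052 in people served.
Every other selection either busts 225 kg or exceeds an availability limit or fails to beat 2052.

2052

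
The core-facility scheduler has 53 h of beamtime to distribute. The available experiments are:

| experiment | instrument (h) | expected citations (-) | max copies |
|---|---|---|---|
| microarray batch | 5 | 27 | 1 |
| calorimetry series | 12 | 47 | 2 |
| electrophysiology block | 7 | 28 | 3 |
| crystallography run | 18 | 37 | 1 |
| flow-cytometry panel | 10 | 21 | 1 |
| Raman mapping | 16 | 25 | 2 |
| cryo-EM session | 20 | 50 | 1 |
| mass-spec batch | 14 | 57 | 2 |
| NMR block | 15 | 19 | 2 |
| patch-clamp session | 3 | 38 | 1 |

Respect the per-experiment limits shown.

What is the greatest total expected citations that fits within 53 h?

Greedy by ratio would take microarray batch + 2×electrophysiology block + 2×mass-spec batch + patch-clamp session: 50 h used, total 235.
The 21 h tied up in electrophysiology block and mass-spec batch is better spent on 2×calorimetry series — total rises to 244 (53 h).

244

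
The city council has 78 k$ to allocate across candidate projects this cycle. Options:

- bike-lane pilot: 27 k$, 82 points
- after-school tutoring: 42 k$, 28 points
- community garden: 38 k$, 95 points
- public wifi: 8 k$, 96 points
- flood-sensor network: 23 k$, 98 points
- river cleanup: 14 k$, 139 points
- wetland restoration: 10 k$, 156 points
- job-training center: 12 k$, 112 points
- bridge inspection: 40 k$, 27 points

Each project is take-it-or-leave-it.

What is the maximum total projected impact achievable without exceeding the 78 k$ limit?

601

Taking public wifi + flood-sensor network + river cleanup + wetland restoration + job-training center: 67 k$ used, 601 in projected impact.
No other feasible combination exceeds 601.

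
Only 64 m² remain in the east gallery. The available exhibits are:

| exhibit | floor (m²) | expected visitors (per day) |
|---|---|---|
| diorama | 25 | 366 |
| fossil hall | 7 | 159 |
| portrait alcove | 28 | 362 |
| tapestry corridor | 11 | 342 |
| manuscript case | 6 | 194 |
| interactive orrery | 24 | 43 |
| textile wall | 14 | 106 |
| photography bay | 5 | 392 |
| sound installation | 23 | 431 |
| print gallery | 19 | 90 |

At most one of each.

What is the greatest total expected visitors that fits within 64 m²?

Greedy by ratio would take fossil hall + tapestry corridor + manuscript case + photography bay + sound installation: 52 m² used, total 1518.
Dropping fossil hall and manuscript case frees 13 m²; slotting in diorama (25 m²) lifts the total to 1531 at 64 m².
Runner-up fossil hall + tapestry corridor + manuscript case + photography bay + sound installation tops out at 1518.

1531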